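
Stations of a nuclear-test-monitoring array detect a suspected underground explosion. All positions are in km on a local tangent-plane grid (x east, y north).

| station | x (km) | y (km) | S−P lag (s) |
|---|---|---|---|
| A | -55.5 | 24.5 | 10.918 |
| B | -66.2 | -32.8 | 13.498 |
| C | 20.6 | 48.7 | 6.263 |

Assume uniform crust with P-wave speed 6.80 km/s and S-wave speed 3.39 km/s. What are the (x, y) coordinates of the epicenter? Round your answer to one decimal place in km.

16.1 km east, 6.6 km north

Distance from S−P lag: d = Δt · v_P v_S / (v_P − v_S) = Δt · (6.80·3.39)/(6.80−3.39) ≈ 6.7601·Δt.
So d_A = 73.81, d_B = 91.25, d_C = 42.34 km.
Circle about each station: (x + 55.5)² + (y − 24.5)² = 73.81²; (x + 66.2)² + (y + 32.8)² = 91.25²; (x − 20.6)² + (y − 48.7)² = 42.34².
Subtracting pairs of circle equations eliminates x²+y² and gives linear equations (the radical axes):
-21.4 x − 114.6 y = -1100.87
152.2 x + 48.4 y = 2770.79
Solving the 2×2 system: x ≈ 16.1, y ≈ 6.6 km.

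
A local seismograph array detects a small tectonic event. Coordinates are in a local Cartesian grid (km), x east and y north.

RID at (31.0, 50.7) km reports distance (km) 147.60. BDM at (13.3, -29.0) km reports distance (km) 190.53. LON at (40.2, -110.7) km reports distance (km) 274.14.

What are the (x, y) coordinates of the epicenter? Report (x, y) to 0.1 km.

(-94.8, 127.9)

Circle about each station: (x − 31.0)² + (y − 50.7)² = 147.60²; (x − 13.3)² + (y + 29.0)² = 190.53²; (x − 40.2)² + (y + 110.7)² = 274.14².
Subtracting the RID equation from the BDM and LON equations removes the quadratic terms:
-35.4 x − 159.4 y = -17029.52
18.4 x − 322.8 y = -43027.94
Solving the 2×2 system: x ≈ -94.8, y ≈ 127.9 km.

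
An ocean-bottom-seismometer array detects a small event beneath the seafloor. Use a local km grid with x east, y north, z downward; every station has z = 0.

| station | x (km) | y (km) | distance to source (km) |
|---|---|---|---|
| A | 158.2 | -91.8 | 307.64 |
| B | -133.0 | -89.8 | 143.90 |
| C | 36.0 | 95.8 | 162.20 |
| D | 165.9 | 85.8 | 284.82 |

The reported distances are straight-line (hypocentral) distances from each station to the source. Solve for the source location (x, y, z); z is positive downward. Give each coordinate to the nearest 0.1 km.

Each station gives a sphere (x−x_i)² + (y−y_i)² + z² = d_i² (stations at z=0).
Subtracting the A sphere from B and C: z² cancels, leaving linear equations in x and y:
-582.4 x + 4.0 y = 66233.72
-244.4 x + 375.2 y = 45352.69
Solving: x ≈ -113.403, y ≈ 47.007 km (keep extra digits for the depth step; rounded: -113.4, 47.0).
Then from the A sphere: z² = 307.64² − (x − 158.2)² − (y + 91.8)² with x = -113.403, y = 47.007, so z ≈ 40.085 ≈ 40.1 km.

x ≈ -113.4 km, y ≈ 47.0 km, depth ≈ 40.1 km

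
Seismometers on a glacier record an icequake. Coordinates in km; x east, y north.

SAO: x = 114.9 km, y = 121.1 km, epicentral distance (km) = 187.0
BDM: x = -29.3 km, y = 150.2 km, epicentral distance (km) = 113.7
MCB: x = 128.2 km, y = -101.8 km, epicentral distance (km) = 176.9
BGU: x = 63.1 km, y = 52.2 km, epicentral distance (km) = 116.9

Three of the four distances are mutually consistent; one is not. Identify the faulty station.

Solve using three stations at a time. Using SAO, BDM, BGU (subtract circle equations pairwise → linear system) gives (x, y) ≈ (-53.1, 38.9).
Distances from that point to each station vs reported:
  SAO: calculated 187.1 vs reported 187.0 → residual 0.1 km
  BDM: calculated 113.8 vs reported 113.7 → residual 0.1 km
  MCB: calculated 229.5 vs reported 176.9 → residual 52.6 km
  BGU: calculated 117.0 vs reported 116.9 → residual 0.1 km
SAO, BDM, BGU are mutually consistent (residuals ≈ 0); MCB is off by 52.6 km.

MCB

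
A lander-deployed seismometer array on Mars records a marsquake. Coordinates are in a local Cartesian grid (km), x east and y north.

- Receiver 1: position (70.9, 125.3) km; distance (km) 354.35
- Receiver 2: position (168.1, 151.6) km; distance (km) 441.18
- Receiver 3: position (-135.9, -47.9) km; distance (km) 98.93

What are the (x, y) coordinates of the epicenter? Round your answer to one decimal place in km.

-159.4 km east, -144.0 km north

Circle about each station: (x − 70.9)² + (y − 125.3)² = 354.35²; (x − 168.1)² + (y − 151.6)² = 441.18²; (x + 135.9)² + (y + 47.9)² = 98.93².
Subtracting the Receiver 1 equation from the Receiver 2 and Receiver 3 equations removes the quadratic terms:
194.4 x + 52.6 y = -38562.60
-413.6 x − 346.4 y = 115813.10
Solving the 2×2 system: x ≈ -159.4, y ≈ -144.0 km.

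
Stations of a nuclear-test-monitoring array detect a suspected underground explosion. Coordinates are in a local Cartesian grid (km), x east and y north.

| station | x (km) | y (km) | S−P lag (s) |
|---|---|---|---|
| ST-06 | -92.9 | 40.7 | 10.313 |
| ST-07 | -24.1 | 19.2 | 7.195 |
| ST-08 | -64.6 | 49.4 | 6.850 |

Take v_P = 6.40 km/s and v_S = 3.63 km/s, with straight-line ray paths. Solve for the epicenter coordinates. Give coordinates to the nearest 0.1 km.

Distance from S−P lag: d = Δt · v_P v_S / (v_P − v_S) = Δt · (6.40·3.63)/(6.40−3.63) ≈ 8.3870·Δt.
So d_ST-06 = 86.50, d_ST-07 = 60.34, d_ST-08 = 57.45 km.
Circle about each station: (x + 92.9)² + (y − 40.7)² = 86.50²; (x + 24.1)² + (y − 19.2)² = 60.34²; (x + 64.6)² + (y − 49.4)² = 57.45².
Subtracting pairs of circle equations eliminates x²+y² and gives linear equations (the radical axes):
137.6 x − 43.0 y = -5496.12
56.6 x + 17.4 y = 508.37
Solving the 2×2 system: x ≈ -15.3, y ≈ 78.9 km.

x ≈ -15.3 km, y ≈ 78.9 km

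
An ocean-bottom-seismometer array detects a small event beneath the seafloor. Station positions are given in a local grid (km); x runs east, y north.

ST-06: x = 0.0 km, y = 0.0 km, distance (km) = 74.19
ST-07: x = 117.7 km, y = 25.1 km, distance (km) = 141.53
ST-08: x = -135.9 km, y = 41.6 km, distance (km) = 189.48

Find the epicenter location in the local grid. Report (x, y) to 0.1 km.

15.3 km east, -72.6 km north

Circle about each station: x² + y² = 74.19²; (x − 117.7)² + (y − 25.1)² = 141.53²; (x + 135.9)² + (y − 41.6)² = 189.48².
Subtracting the ST-06 equation from the ST-07 and ST-08 equations removes the quadratic terms:
235.4 x + 50.2 y = -43.28
-271.8 x + 83.2 y = -10199.14
Solving the 2×2 system: x ≈ 15.3, y ≈ -72.6 km.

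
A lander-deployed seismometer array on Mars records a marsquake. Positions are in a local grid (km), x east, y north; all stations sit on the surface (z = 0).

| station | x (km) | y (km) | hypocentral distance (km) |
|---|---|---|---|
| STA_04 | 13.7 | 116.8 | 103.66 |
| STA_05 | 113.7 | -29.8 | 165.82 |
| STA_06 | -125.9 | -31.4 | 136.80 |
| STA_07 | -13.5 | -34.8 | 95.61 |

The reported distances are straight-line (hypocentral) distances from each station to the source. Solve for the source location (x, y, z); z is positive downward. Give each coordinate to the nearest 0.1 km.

Each station gives a sphere (x−x_i)² + (y−y_i)² + z² = d_i² (stations at z=0).
Subtracting the STA_04 sphere from STA_05 and STA_06: z² cancels, leaving linear equations in x and y:
200.0 x − 293.2 y = -16765.08
-279.2 x − 296.4 y = -4962.00
Solving: x ≈ -24.899, y ≈ 40.195 km (keep extra digits for the depth step; rounded: -24.9, 40.2).
Then from the STA_04 sphere: z² = 103.66² − (x − 13.7)² − (y − 116.8)² with x = -24.899, y = 40.195, so z ≈ 58.200 ≈ 58.2 km.

(-24.9, 40.2, 58.2)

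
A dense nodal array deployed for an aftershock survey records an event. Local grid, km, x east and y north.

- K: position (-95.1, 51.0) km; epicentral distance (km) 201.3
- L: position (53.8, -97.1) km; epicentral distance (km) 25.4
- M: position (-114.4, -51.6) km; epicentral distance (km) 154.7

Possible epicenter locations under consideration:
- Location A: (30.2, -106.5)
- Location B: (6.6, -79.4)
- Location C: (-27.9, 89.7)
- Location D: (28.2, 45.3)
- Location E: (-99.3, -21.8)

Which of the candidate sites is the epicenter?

Location A

For each candidate, compare |candidate − station| to the reported distance:
Location A: residuals K 0.0, L 0.0, M 0.0 → max 0.0 km
Location B: residuals K 35.9, L 25.0, M 30.5 → max 35.9 km
Location C: residuals K 123.8, L 178.5, M 11.0 → max 178.5 km
Location D: residuals K 77.9, L 119.3, M 17.7 → max 119.3 km
Location E: residuals K 128.4, L 145.2, M 121.3 → max 145.2 km
Only Location A has all residuals ≈ 0.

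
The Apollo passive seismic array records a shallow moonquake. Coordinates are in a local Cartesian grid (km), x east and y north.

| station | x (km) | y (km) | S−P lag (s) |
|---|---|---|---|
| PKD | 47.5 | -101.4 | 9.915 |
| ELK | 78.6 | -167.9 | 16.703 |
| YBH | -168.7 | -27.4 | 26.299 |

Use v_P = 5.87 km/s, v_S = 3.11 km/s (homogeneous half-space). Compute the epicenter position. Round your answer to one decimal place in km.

Distance from S−P lag: d = Δt · v_P v_S / (v_P − v_S) = Δt · (5.87·3.11)/(5.87−3.11) ≈ 6.6144·Δt.
So d_PKD = 65.58, d_ELK = 110.48, d_YBH = 173.95 km.
Circle about each station: (x − 47.5)² + (y + 101.4)² = 65.58²; (x − 78.6)² + (y + 167.9)² = 110.48²; (x + 168.7)² + (y + 27.4)² = 173.95².
Subtracting pairs of circle equations eliminates x²+y² and gives linear equations (the radical axes):
62.2 x − 133.0 y = 13925.07
-432.4 x + 148.0 y = -9285.63
Solving the 2×2 system: x ≈ -17.1, y ≈ -112.7 km.
Check against PKD (with the unrounded x, y): √((x − 47.5)²+(y + 101.4)²) = 65.58 ≈ 65.58 km. ✓

x ≈ -17.1 km, y ≈ -112.7 km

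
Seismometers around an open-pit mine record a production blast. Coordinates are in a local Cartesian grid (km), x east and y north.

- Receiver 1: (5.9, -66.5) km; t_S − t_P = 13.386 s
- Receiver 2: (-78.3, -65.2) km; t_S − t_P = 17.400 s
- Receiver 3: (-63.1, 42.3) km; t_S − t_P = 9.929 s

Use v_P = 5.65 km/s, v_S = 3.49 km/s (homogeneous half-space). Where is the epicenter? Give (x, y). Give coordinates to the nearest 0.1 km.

Distance from S−P lag: d = Δt · v_P v_S / (v_P − v_S) = Δt · (5.65·3.49)/(5.65−3.49) ≈ 9.1289·Δt.
So d_Receiver 1 = 122.20, d_Receiver 2 = 158.84, d_Receiver 3 = 90.64 km.
Circle about each station: (x − 5.9)² + (y + 66.5)² = 122.20²; (x + 78.3)² + (y + 65.2)² = 158.84²; (x + 63.1)² + (y − 42.3)² = 90.64².
Subtracting pairs of circle equations eliminates x²+y² and gives linear equations (the radical axes):
-168.4 x + 2.6 y = -4372.44
-138.0 x + 217.6 y = 8031.07
Solving the 2×2 system: x ≈ 26.8, y ≈ 53.9 km.

x ≈ 26.8 km, y ≈ 53.9 km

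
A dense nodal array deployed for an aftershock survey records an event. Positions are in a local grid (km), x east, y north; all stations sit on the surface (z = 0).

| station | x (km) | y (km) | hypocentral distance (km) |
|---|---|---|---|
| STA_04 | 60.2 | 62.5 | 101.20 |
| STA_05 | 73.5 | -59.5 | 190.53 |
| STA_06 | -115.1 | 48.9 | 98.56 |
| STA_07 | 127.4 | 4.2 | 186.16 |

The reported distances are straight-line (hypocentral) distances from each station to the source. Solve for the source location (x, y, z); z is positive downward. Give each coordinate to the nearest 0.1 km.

Each station gives a sphere (x−x_i)² + (y−y_i)² + z² = d_i² (stations at z=0).
Subtracting the STA_04 sphere from STA_05 and STA_06: z² cancels, leaving linear equations in x and y:
26.6 x − 244.0 y = -24648.03
-350.6 x − 27.2 y = 8636.30
Solving: x ≈ -32.198, y ≈ 97.506 km (keep extra digits for the depth step; rounded: -32.2, 97.5).
Then from the STA_04 sphere: z² = 101.20² − (x − 60.2)² − (y − 62.5)² with x = -32.198, y = 97.506, so z ≈ 21.878 ≈ 21.9 km.
Check against STA_07 (with the unrounded solution): distance 186.16 ≈ 186.16 km. ✓

x ≈ -32.2 km, y ≈ 97.5 km, depth ≈ 21.9 km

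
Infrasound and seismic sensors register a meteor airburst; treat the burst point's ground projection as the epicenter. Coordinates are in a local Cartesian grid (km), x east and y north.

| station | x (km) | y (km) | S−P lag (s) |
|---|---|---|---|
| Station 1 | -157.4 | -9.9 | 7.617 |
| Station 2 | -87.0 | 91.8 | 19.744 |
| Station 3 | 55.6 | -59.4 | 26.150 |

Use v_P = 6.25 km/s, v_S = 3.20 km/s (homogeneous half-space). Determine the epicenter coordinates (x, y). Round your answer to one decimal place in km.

Distance from S−P lag: d = Δt · v_P v_S / (v_P − v_S) = Δt · (6.25·3.20)/(6.25−3.20) ≈ 6.5574·Δt.
So d_Station 1 = 49.95, d_Station 2 = 129.47, d_Station 3 = 171.48 km.
Circle about each station: (x + 157.4)² + (y + 9.9)² = 49.95²; (x + 87.0)² + (y − 91.8)² = 129.47²; (x − 55.6)² + (y + 59.4)² = 171.48².
Subtracting the Station 1 equation from the Station 2 and Station 3 equations removes the quadratic terms:
140.8 x + 203.4 y = -23144.01
426.0 x − 99.0 y = -45163.44
Solving the 2×2 system: x ≈ -114.1, y ≈ -34.8 km.

x ≈ -114.1 km, y ≈ -34.8 km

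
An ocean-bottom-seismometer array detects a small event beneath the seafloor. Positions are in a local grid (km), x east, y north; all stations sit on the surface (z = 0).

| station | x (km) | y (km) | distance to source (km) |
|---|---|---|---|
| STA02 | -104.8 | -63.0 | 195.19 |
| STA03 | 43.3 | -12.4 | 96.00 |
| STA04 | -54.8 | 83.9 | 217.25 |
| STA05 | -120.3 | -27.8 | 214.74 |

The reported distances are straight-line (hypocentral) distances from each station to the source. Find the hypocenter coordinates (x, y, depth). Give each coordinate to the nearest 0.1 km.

Each station gives a sphere (x−x_i)² + (y−y_i)² + z² = d_i² (stations at z=0).
Subtracting the STA02 sphere from STA03 and STA04: z² cancels, leaving linear equations in x and y:
296.2 x + 101.2 y = 15959.75
100.0 x + 293.8 y = -14008.22
Solving: x ≈ 79.406, y ≈ -74.707 km (keep extra digits for the depth step; rounded: 79.4, -74.7).
Then from the STA02 sphere: z² = 195.19² − (x + 104.8)² − (y + 63.0)² with x = 79.406, y = -74.707, so z ≈ 63.484 ≈ 63.5 km.
Check against STA05 (with the unrounded solution): distance 214.74 ≈ 214.74 km. ✓

(79.4, -74.7, 63.5)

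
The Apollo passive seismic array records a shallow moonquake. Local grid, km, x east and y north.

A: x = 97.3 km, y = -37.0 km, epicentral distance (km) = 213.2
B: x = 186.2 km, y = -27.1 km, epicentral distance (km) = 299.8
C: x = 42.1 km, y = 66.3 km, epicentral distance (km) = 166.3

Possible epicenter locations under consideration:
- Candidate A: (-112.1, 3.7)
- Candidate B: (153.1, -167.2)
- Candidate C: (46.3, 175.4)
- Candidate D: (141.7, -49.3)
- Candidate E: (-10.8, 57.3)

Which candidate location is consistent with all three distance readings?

For each candidate, compare |candidate − station| to the reported distance:
Candidate A: residuals A 0.1, B 0.1, C 0.1 → max 0.1 km
Candidate B: residuals A 71.5, B 155.8, C 92.2 → max 155.8 km
Candidate C: residuals A 5.2, B 53.7, C 57.1 → max 57.1 km
Candidate D: residuals A 167.1, B 250.1, C 13.7 → max 250.1 km
Candidate E: residuals A 69.7, B 85.5, C 112.6 → max 112.6 km
Only Candidate A has all residuals ≈ 0.

Candidate A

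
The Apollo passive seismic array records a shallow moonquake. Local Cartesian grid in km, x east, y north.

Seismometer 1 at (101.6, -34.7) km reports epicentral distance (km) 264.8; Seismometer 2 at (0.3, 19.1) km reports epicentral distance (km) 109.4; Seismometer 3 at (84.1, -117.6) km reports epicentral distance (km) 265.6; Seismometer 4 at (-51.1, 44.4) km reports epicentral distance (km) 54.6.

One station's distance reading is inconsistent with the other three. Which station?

Solve using three stations at a time. Using Seismometer 2, Seismometer 3, Seismometer 4 (subtract circle equations pairwise → linear system) gives (x, y) ≈ (-85.9, 86.5).
Distances from that point to each station vs reported:
  Seismometer 1: calculated 223.2 vs reported 264.8 → residual 41.6 km
  Seismometer 2: calculated 109.4 vs reported 109.4 → residual 0.0 km
  Seismometer 3: calculated 265.6 vs reported 265.6 → residual 0.0 km
  Seismometer 4: calculated 54.6 vs reported 54.6 → residual 0.0 km
Seismometer 2, Seismometer 3, Seismometer 4 are mutually consistent (residuals ≈ 0); Seismometer 1 is off by 41.6 km.

Seismometer 1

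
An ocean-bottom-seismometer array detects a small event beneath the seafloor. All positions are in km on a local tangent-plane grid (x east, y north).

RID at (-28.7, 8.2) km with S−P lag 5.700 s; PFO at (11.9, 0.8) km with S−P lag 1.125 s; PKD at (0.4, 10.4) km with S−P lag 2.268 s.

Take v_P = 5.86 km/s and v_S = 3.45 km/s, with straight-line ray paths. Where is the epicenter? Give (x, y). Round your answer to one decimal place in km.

19.1 km east, 6.9 km north

Distance from S−P lag: d = Δt · v_P v_S / (v_P − v_S) = Δt · (5.86·3.45)/(5.86−3.45) ≈ 8.3888·Δt.
So d_RID = 47.82, d_PFO = 9.44, d_PKD = 19.03 km.
Circle about each station: (x + 28.7)² + (y − 8.2)² = 47.82²; (x − 11.9)² + (y − 0.8)² = 9.44²; (x − 0.4)² + (y − 10.4)² = 19.03².
Subtracting the RID equation from the PFO and PKD equations removes the quadratic terms:
81.2 x − 14.8 y = 1448.96
58.2 x + 4.4 y = 1142.00
Solving the 2×2 system: x ≈ 19.1, y ≈ 6.9 km.
Check against RID (with the unrounded x, y): √((x + 28.7)²+(y − 8.2)²) = 47.82 ≈ 47.82 km. ✓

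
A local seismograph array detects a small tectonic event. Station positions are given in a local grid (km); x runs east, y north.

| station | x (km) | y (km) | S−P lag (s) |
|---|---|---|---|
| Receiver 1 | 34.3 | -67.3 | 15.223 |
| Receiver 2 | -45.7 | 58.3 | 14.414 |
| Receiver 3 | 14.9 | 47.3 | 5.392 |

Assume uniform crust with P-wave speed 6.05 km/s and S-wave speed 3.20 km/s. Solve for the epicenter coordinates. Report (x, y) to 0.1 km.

x ≈ 49.4 km, y ≈ 35.0 km

Distance from S−P lag: d = Δt · v_P v_S / (v_P − v_S) = Δt · (6.05·3.20)/(6.05−3.20) ≈ 6.7930·Δt.
So d_Receiver 1 = 103.41, d_Receiver 2 = 97.91, d_Receiver 3 = 36.63 km.
Circle about each station: (x − 34.3)² + (y + 67.3)² = 103.41²; (x + 45.7)² + (y − 58.3)² = 97.91²; (x − 14.9)² + (y − 47.3)² = 36.63².
Subtracting the Receiver 1 equation from the Receiver 2 and Receiver 3 equations removes the quadratic terms:
-160.0 x + 251.2 y = 888.86
-38.8 x + 229.2 y = 6105.39
Solving the 2×2 system: x ≈ 49.4, y ≈ 35.0 km.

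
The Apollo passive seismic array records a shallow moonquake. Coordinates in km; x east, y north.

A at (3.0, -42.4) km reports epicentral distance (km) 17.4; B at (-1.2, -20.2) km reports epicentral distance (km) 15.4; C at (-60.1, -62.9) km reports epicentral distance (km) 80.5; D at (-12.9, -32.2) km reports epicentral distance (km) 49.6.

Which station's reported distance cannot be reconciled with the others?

Solve using three stations at a time. Using A, B, C (subtract circle equations pairwise → linear system) gives (x, y) ≈ (12.3, -27.7).
Distances from that point to each station vs reported:
  A: calculated 17.4 vs reported 17.4 → residual 0.0 km
  B: calculated 15.4 vs reported 15.4 → residual 0.0 km
  C: calculated 80.5 vs reported 80.5 → residual 0.0 km
  D: calculated 25.6 vs reported 49.6 → residual 24.0 km
A, B, C are mutually consistent (residuals ≈ 0); D is off by 24.0 km.

D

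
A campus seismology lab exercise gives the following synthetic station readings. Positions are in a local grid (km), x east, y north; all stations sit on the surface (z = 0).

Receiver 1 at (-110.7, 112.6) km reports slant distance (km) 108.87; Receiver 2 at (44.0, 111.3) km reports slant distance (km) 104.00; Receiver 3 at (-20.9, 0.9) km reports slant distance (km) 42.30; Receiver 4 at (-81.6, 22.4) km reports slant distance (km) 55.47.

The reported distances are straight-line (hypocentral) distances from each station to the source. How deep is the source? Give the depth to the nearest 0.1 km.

z ≈ 12.9 km

Each station gives a sphere (x−x_i)² + (y−y_i)² + z² = d_i² (stations at z=0).
Subtracting the Receiver 1 sphere from Receiver 2 and Receiver 3: z² cancels, leaving linear equations in x and y:
309.4 x − 2.6 y = -9572.88
179.6 x − 223.4 y = -14432.24
Solving: x ≈ -30.604, y ≈ 39.999 km (keep extra digits for the depth step; rounded: -30.6, 40.0).
Then from the Receiver 1 sphere: z² = 108.87² − (x + 110.7)² − (y − 112.6)² with x = -30.604, y = 39.999, so z ≈ 12.900 ≈ 12.9 km.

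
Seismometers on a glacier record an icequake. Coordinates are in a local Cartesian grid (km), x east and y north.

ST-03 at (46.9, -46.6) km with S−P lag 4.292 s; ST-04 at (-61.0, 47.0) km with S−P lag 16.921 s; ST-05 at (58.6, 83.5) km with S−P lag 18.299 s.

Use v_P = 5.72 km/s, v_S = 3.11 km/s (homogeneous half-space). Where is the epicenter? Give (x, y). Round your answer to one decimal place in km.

Distance from S−P lag: d = Δt · v_P v_S / (v_P − v_S) = Δt · (5.72·3.11)/(5.72−3.11) ≈ 6.8158·Δt.
So d_ST-03 = 29.25, d_ST-04 = 115.33, d_ST-05 = 124.72 km.
Circle about each station: (x − 46.9)² + (y + 46.6)² = 29.25²; (x + 61.0)² + (y − 47.0)² = 115.33²; (x − 58.6)² + (y − 83.5)² = 124.72².
Subtracting the ST-03 equation from the ST-04 and ST-05 equations removes the quadratic terms:
-215.8 x + 187.2 y = -10886.62
23.4 x + 260.2 y = -8664.48
Solving the 2×2 system: x ≈ 20.0, y ≈ -35.1 km.

(20.0, -35.1)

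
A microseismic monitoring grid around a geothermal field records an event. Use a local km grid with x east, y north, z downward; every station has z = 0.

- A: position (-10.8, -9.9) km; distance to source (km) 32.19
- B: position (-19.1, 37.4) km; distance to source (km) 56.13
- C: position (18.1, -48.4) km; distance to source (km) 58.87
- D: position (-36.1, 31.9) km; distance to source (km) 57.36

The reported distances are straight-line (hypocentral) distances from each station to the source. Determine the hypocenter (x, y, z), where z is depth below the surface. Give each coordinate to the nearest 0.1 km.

Each station gives a sphere (x−x_i)² + (y−y_i)² + z² = d_i² (stations at z=0).
Subtracting the A sphere from B and C: z² cancels, leaving linear equations in x and y:
-16.6 x + 94.6 y = -565.46
57.8 x − 77.0 y = 26.04
Solving: x ≈ -9.804, y ≈ -7.698 km (keep extra digits for the depth step; rounded: -9.8, -7.7).
Then from the A sphere: z² = 32.19² − (x + 10.8)² − (y + 9.9)² with x = -9.804, y = -7.698, so z ≈ 32.099 ≈ 32.1 km.
Check against D (with the unrounded solution): distance 57.36 ≈ 57.36 km. ✓

(-9.8, -7.7, 32.1)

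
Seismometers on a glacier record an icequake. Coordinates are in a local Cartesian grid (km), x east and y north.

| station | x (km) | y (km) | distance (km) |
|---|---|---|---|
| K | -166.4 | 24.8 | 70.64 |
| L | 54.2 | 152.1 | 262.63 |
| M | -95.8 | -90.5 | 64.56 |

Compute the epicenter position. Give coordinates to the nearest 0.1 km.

x ≈ -129.6 km, y ≈ -35.5 km

Circle about each station: (x + 166.4)² + (y − 24.8)² = 70.64²; (x − 54.2)² + (y − 152.1)² = 262.63²; (x + 95.8)² + (y + 90.5)² = 64.56².
Subtracting pairs of circle equations eliminates x²+y² and gives linear equations (the radical axes):
441.2 x + 254.6 y = -66216.46
141.2 x − 230.6 y = -10114.09
Solving the 2×2 system: x ≈ -129.6, y ≈ -35.5 km.
Check against K (with the unrounded x, y): √((x + 166.4)²+(y − 24.8)²) = 70.64 ≈ 70.64 km. ✓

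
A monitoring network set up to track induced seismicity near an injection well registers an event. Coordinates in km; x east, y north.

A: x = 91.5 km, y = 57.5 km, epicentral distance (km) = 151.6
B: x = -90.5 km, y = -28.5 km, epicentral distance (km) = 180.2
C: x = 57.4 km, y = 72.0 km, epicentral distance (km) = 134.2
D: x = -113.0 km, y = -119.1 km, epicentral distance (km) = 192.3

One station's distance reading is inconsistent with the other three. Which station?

Solve using three stations at a time. Using A, B, D (subtract circle equations pairwise → linear system) gives (x, y) ≈ (77.6, -93.5).
Distances from that point to each station vs reported:
  A: calculated 151.6 vs reported 151.6 → residual 0.0 km
  B: calculated 180.2 vs reported 180.2 → residual 0.0 km
  C: calculated 166.7 vs reported 134.2 → residual 32.5 km
  D: calculated 192.3 vs reported 192.3 → residual 0.0 km
A, B, D are mutually consistent (residuals ≈ 0); C is off by 32.5 km.

C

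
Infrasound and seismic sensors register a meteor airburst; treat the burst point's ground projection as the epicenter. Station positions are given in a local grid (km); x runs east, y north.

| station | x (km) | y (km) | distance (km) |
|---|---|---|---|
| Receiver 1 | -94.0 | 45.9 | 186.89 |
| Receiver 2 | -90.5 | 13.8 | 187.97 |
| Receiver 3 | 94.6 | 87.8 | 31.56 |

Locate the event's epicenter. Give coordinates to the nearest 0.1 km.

(92.6, 56.3)

Circle about each station: (x + 94.0)² + (y − 45.9)² = 186.89²; (x + 90.5)² + (y − 13.8)² = 187.97²; (x − 94.6)² + (y − 87.8)² = 31.56².
Subtracting pairs of circle equations eliminates x²+y² and gives linear equations (the radical axes):
7.0 x − 64.2 y = -2966.97
377.2 x + 83.8 y = 39647.03
Solving the 2×2 system: x ≈ 92.6, y ≈ 56.3 km.
Check against Receiver 1 (with the unrounded x, y): √((x + 94.0)²+(y − 45.9)²) = 186.89 ≈ 186.89 km. ✓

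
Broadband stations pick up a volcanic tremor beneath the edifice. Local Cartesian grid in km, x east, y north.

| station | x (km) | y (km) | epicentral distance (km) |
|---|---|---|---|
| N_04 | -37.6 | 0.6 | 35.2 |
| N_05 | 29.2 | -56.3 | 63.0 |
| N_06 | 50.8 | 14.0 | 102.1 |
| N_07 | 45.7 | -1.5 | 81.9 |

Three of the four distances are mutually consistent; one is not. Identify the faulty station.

N_06

Solve using three stations at a time. Using N_04, N_05, N_07 (subtract circle equations pairwise → linear system) gives (x, y) ≈ (-29.6, -33.7).
Distances from that point to each station vs reported:
  N_04: calculated 35.2 vs reported 35.2 → residual 0.0 km
  N_05: calculated 63.0 vs reported 63.0 → residual 0.0 km
  N_06: calculated 93.5 vs reported 102.1 → residual 8.6 km
  N_07: calculated 81.9 vs reported 81.9 → residual 0.0 km
N_04, N_05, N_07 are mutually consistent (residuals ≈ 0); N_06 is off by 8.6 km.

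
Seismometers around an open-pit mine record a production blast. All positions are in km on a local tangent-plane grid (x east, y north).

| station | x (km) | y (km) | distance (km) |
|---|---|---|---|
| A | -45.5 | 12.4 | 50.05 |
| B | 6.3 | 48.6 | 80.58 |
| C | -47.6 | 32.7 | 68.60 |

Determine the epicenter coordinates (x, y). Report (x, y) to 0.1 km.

Circle about each station: (x + 45.5)² + (y − 12.4)² = 50.05²; (x − 6.3)² + (y − 48.6)² = 80.58²; (x + 47.6)² + (y − 32.7)² = 68.60².
Subtracting pairs of circle equations eliminates x²+y² and gives linear equations (the radical axes):
103.6 x + 72.4 y = -3810.49
-4.2 x + 40.6 y = -1089.92
Solving the 2×2 system: x ≈ -16.8, y ≈ -28.6 km.
Check against A (with the unrounded x, y): √((x + 45.5)²+(y − 12.4)²) = 50.03 ≈ 50.05 km. ✓

(-16.8, -28.6)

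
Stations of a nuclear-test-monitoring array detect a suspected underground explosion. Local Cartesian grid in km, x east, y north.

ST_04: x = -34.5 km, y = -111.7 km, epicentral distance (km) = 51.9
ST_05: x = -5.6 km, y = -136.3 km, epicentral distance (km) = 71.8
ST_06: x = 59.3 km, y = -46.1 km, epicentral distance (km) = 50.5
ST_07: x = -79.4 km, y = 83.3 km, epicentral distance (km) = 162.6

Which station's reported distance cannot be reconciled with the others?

Solve using three stations at a time. Using ST_04, ST_05, ST_07 (subtract circle equations pairwise → linear system) gives (x, y) ≈ (-12.2, -64.8).
Distances from that point to each station vs reported:
  ST_04: calculated 51.9 vs reported 51.9 → residual 0.0 km
  ST_05: calculated 71.8 vs reported 71.8 → residual 0.0 km
  ST_06: calculated 73.9 vs reported 50.5 → residual 23.4 km
  ST_07: calculated 162.6 vs reported 162.6 → residual 0.0 km
ST_04, ST_05, ST_07 are mutually consistent (residuals ≈ 0); ST_06 is off by 23.4 km.

ST_06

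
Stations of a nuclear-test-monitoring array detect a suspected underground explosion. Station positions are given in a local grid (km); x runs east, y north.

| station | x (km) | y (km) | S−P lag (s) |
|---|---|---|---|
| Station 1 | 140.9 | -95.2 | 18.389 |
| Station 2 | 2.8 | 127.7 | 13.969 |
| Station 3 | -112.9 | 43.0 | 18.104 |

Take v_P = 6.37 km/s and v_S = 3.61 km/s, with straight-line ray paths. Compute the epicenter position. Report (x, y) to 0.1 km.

Distance from S−P lag: d = Δt · v_P v_S / (v_P − v_S) = Δt · (6.37·3.61)/(6.37−3.61) ≈ 8.3318·Δt.
So d_Station 1 = 153.21, d_Station 2 = 116.39, d_Station 3 = 150.84 km.
Circle about each station: (x − 140.9)² + (y + 95.2)² = 153.21²; (x − 2.8)² + (y − 127.7)² = 116.39²; (x + 112.9)² + (y − 43.0)² = 150.84².
Subtracting the Station 1 equation from the Station 2 and Station 3 equations removes the quadratic terms:
-276.2 x + 445.8 y = -2674.05
-507.6 x + 276.4 y = -13599.84
Solving the 2×2 system: x ≈ 35.5, y ≈ 16.0 km.

(35.5, 16.0)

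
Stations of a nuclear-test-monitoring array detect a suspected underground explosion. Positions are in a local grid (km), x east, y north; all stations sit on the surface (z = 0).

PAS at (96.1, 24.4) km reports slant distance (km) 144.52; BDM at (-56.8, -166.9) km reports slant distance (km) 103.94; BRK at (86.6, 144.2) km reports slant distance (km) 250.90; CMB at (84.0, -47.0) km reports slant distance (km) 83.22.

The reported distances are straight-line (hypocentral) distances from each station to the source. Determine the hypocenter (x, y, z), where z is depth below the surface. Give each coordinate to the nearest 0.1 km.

Each station gives a sphere (x−x_i)² + (y−y_i)² + z² = d_i² (stations at z=0).
Subtracting the PAS sphere from BDM and BRK: z² cancels, leaving linear equations in x and y:
-305.8 x − 382.6 y = 31333.79
-19.0 x + 239.6 y = -23602.15
Solving: x ≈ 18.905, y ≈ -97.007 km (keep extra digits for the depth step; rounded: 18.9, -97.0).
Then from the PAS sphere: z² = 144.52² − (x − 96.1)² − (y − 24.4)² with x = 18.905, y = -97.007, so z ≈ 13.686 ≈ 13.7 km.

x ≈ 18.9 km, y ≈ -97.0 km, depth ≈ 13.7 km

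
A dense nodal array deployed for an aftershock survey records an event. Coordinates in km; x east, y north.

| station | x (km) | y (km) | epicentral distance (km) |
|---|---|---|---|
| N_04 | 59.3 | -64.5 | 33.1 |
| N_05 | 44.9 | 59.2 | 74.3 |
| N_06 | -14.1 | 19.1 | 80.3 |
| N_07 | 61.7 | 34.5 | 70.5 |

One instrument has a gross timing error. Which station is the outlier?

N_05

Solve using three stations at a time. Using N_04, N_06, N_07 (subtract circle equations pairwise → linear system) gives (x, y) ≈ (45.9, -34.2).
Distances from that point to each station vs reported:
  N_04: calculated 33.1 vs reported 33.1 → residual 0.0 km
  N_05: calculated 93.4 vs reported 74.3 → residual 19.1 km
  N_06: calculated 80.3 vs reported 80.3 → residual 0.0 km
  N_07: calculated 70.5 vs reported 70.5 → residual 0.0 km
N_04, N_06, N_07 are mutually consistent (residuals ≈ 0); N_05 is off by 19.1 km.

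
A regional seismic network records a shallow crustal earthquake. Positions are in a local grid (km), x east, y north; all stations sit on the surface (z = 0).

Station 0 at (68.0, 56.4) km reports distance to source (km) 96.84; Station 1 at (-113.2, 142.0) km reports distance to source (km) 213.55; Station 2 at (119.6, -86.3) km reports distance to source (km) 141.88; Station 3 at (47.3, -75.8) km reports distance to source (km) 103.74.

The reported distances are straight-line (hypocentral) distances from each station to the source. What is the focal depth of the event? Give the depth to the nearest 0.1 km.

69.0 km

Each station gives a sphere (x−x_i)² + (y−y_i)² + z² = d_i² (stations at z=0).
Subtracting the Station 0 sphere from Station 1 and Station 2: z² cancels, leaving linear equations in x and y:
-362.4 x + 171.2 y = -11052.34
103.2 x − 285.4 y = 3194.94
Solving: x ≈ 30.403, y ≈ -0.201 km (keep extra digits for the depth step; rounded: 30.4, -0.2).
Then from the Station 0 sphere: z² = 96.84² − (x − 68.0)² − (y − 56.4)² with x = 30.403, y = -0.201, so z ≈ 68.998 ≈ 69.0 km.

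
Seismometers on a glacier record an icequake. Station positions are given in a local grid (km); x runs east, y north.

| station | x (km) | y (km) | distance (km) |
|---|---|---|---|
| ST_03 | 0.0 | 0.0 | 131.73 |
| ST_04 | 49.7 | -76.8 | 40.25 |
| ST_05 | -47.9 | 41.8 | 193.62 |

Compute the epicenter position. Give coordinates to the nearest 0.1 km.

Circle about each station: x² + y² = 131.73²; (x − 49.7)² + (y + 76.8)² = 40.25²; (x + 47.9)² + (y − 41.8)² = 193.62².
Subtracting the ST_03 equation from the ST_04 and ST_05 equations removes the quadratic terms:
99.4 x − 153.6 y = 24101.06
-95.8 x + 83.6 y = -16094.26
Solving the 2×2 system: x ≈ 71.4, y ≈ -110.7 km.

71.4 km east, -110.7 km north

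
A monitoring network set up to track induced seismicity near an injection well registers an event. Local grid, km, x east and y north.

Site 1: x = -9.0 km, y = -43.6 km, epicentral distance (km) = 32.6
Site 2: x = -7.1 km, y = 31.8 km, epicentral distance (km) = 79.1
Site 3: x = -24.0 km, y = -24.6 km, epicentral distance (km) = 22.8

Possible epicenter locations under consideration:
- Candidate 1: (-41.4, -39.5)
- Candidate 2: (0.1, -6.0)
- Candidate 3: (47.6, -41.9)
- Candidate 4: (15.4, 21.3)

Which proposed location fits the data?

Candidate 1

For each candidate, compare |candidate − station| to the reported distance:
Candidate 1: residuals Site 1 0.1, Site 2 0.0, Site 3 0.1 → max 0.1 km
Candidate 2: residuals Site 1 6.1, Site 2 40.6, Site 3 7.6 → max 40.6 km
Candidate 3: residuals Site 1 24.0, Site 2 12.7, Site 3 50.9 → max 50.9 km
Candidate 4: residuals Site 1 36.7, Site 2 54.3, Site 3 37.7 → max 54.3 km
Only Candidate 1 has all residuals ≈ 0.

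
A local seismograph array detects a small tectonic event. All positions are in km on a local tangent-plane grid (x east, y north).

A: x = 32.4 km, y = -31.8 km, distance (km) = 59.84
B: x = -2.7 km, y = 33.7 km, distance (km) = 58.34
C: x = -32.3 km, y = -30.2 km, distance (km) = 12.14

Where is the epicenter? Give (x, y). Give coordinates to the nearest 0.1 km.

Circle about each station: (x − 32.4)² + (y + 31.8)² = 59.84²; (x + 2.7)² + (y − 33.7)² = 58.34²; (x + 32.3)² + (y + 30.2)² = 12.14².
Subtracting pairs of circle equations eliminates x²+y² and gives linear equations (the radical axes):
-70.2 x + 131.0 y = -740.75
-129.4 x + 3.2 y = 3327.78
Solving the 2×2 system: x ≈ -26.2, y ≈ -19.7 km.
Check against A (with the unrounded x, y): √((x − 32.4)²+(y + 31.8)²) = 59.84 ≈ 59.84 km. ✓

(-26.2, -19.7)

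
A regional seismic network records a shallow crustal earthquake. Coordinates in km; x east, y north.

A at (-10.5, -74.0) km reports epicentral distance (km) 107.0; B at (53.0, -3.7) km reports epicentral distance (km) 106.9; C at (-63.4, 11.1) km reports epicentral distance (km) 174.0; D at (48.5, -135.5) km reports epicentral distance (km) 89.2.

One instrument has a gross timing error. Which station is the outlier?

B

Solve using three stations at a time. Using A, C, D (subtract circle equations pairwise → linear system) gives (x, y) ≈ (95.6, -59.7).
Distances from that point to each station vs reported:
  A: calculated 107.0 vs reported 107.0 → residual 0.0 km
  B: calculated 70.3 vs reported 106.9 → residual 36.6 km
  C: calculated 174.0 vs reported 174.0 → residual 0.0 km
  D: calculated 89.2 vs reported 89.2 → residual 0.0 km
A, C, D are mutually consistent (residuals ≈ 0); B is off by 36.6 km.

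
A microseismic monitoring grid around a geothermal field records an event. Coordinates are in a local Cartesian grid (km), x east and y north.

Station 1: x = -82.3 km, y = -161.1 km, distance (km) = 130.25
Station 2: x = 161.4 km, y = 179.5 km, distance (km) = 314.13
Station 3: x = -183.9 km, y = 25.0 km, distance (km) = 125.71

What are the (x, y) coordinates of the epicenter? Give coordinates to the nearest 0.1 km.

Circle about each station: (x + 82.3)² + (y + 161.1)² = 130.25²; (x − 161.4)² + (y − 179.5)² = 314.13²; (x + 183.9)² + (y − 25.0)² = 125.71².
Subtracting the Station 1 equation from the Station 2 and Station 3 equations removes the quadratic terms:
487.4 x + 681.2 y = -56168.88
-203.2 x + 372.2 y = 2879.77
Solving the 2×2 system: x ≈ -71.5, y ≈ -31.3 km.

-71.5 km east, -31.3 km north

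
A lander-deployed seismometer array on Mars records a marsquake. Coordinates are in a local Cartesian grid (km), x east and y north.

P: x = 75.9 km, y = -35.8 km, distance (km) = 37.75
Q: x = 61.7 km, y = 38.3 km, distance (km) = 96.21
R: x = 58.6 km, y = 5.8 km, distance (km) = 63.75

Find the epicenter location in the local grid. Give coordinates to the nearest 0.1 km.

Circle about each station: (x − 75.9)² + (y + 35.8)² = 37.75²; (x − 61.7)² + (y − 38.3)² = 96.21²; (x − 58.6)² + (y − 5.8)² = 63.75².
Subtracting the P equation from the Q and R equations removes the quadratic terms:
-28.4 x + 148.2 y = -9599.97
-34.6 x + 83.2 y = -6213.85
Solving the 2×2 system: x ≈ 44.2, y ≈ -56.3 km.

x ≈ 44.2 km, y ≈ -56.3 km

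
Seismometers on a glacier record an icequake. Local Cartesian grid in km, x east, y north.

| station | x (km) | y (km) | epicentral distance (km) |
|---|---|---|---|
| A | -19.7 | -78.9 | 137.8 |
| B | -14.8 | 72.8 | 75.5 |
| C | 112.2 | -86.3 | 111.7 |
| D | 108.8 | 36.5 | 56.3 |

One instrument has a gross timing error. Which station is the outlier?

C

Solve using three stations at a time. Using A, B, D (subtract circle equations pairwise → linear system) gives (x, y) ≈ (52.5, 38.5).
Distances from that point to each station vs reported:
  A: calculated 137.8 vs reported 137.8 → residual 0.0 km
  B: calculated 75.5 vs reported 75.5 → residual 0.0 km
  C: calculated 138.3 vs reported 111.7 → residual 26.6 km
  D: calculated 56.3 vs reported 56.3 → residual 0.0 km
A, B, D are mutually consistent (residuals ≈ 0); C is off by 26.6 km.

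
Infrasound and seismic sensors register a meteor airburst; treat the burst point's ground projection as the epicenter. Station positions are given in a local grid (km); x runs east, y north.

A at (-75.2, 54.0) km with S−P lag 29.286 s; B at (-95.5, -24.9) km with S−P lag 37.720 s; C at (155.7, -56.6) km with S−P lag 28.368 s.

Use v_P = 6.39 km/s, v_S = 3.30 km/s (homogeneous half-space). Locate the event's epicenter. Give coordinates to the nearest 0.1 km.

Distance from S−P lag: d = Δt · v_P v_S / (v_P − v_S) = Δt · (6.39·3.30)/(6.39−3.30) ≈ 6.8243·Δt.
So d_A = 199.86, d_B = 257.41, d_C = 193.59 km.
Circle about each station: (x + 75.2)² + (y − 54.0)² = 199.86²; (x + 95.5)² + (y + 24.9)² = 257.41²; (x − 155.7)² + (y + 56.6)² = 193.59².
Subtracting pairs of circle equations eliminates x²+y² and gives linear equations (the radical axes):
-40.6 x − 157.8 y = -25146.67
461.8 x − 221.2 y = 21341.94
Solving the 2×2 system: x ≈ 109.1, y ≈ 131.3 km.

(109.1, 131.3)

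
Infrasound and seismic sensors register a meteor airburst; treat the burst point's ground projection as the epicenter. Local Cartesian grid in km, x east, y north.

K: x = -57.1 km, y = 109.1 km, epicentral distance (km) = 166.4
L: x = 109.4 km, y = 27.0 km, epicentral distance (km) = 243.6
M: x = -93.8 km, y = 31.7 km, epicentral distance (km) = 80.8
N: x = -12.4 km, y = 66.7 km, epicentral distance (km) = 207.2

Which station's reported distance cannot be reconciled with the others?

N

Solve using three stations at a time. Using K, L, M (subtract circle equations pairwise → linear system) gives (x, y) ≈ (-123.8, -43.4).
Distances from that point to each station vs reported:
  K: calculated 166.4 vs reported 166.4 → residual 0.0 km
  L: calculated 243.6 vs reported 243.6 → residual 0.0 km
  M: calculated 80.8 vs reported 80.8 → residual 0.0 km
  N: calculated 156.6 vs reported 207.2 → residual 50.6 km
K, L, M are mutually consistent (residuals ≈ 0); N is off by 50.6 km.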